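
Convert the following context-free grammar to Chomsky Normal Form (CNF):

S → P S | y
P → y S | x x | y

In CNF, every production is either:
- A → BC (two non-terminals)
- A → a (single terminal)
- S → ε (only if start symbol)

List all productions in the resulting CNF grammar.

S → y; TY → y; TX → x; P → y; S → P S; P → TY S; P → TX TX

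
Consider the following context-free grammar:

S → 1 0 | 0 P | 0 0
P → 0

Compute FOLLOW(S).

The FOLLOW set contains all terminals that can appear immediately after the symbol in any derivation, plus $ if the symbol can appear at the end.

We compute FOLLOW(S) using the standard algorithm.
FOLLOW(S) starts with {$}.
FIRST(P) = {0}
FIRST(S) = {0, 1}
FOLLOW(P) = {$}
FOLLOW(S) = {$}
Therefore, FOLLOW(S) = {$}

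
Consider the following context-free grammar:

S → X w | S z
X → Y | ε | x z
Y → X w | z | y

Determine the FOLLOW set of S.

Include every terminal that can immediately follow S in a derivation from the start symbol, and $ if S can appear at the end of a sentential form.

We compute FOLLOW(S) using the standard algorithm.
FOLLOW(S) starts with {$}.
FIRST(S) = {w, x, y, z}
FIRST(X) = {w, x, y, z, ε}
FIRST(Y) = {w, x, y, z}
FOLLOW(S) = {$, z}
FOLLOW(X) = {w}
FOLLOW(Y) = {w}
Therefore, FOLLOW(S) = {$, z}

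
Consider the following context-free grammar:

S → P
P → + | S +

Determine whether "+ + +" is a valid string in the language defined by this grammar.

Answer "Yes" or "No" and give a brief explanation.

Yes - a valid derivation exists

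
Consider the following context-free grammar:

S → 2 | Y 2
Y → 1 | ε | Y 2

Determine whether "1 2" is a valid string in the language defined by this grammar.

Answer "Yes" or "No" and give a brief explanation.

Yes - a valid derivation exists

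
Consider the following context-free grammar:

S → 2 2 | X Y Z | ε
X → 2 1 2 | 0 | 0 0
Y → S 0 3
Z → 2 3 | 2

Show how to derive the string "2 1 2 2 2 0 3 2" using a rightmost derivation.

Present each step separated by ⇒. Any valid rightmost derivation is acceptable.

S ⇒ X Y Z ⇒ X Y 2 ⇒ X S 0 3 2 ⇒ X 2 2 0 3 2 ⇒ 2 1 2 2 2 0 3 2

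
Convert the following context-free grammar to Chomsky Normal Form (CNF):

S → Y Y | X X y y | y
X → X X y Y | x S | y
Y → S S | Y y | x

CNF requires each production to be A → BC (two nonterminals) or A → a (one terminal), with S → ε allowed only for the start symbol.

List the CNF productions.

TY → y; S → y; TX → x; X → y; Y → x; S → Y Y; S → X X0; X0 → X X1; X1 → TY TY; X → X X2; X2 → X X3; X3 → TY Y; X → TX S; Y → S S; Y → Y TY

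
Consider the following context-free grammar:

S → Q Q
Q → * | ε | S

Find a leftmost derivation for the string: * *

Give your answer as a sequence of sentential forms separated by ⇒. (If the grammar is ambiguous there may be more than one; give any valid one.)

S ⇒ Q Q ⇒ Q ⇒ S ⇒ Q Q ⇒ * Q ⇒ * *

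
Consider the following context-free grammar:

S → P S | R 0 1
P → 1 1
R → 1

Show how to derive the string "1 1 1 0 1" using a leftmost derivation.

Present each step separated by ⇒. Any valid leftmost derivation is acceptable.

S ⇒ P S ⇒ 1 1 S ⇒ 1 1 R 0 1 ⇒ 1 1 1 0 1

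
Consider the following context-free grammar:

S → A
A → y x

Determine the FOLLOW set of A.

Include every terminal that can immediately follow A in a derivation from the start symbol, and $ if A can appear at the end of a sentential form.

We compute FOLLOW(A) using the standard algorithm.
FOLLOW(S) starts with {$}.
FIRST(A) = {y}
FIRST(S) = {y}
FOLLOW(A) = {$}
FOLLOW(S) = {$}
Therefore, FOLLOW(A) = {$}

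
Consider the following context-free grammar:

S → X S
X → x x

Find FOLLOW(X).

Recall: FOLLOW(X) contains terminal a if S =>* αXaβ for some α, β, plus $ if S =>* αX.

We compute FOLLOW(X) using the standard algorithm.
FOLLOW(S) starts with {$}.
FIRST(S) = {x}
FIRST(X) = {x}
FOLLOW(S) = {$}
FOLLOW(X) = {x}
Therefore, FOLLOW(X) = {x}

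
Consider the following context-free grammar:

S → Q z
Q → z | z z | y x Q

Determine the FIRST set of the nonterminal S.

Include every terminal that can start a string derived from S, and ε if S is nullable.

We compute FIRST(S) using the standard algorithm.
FIRST(Q) = {y, z}
FIRST(S) = {y, z}
Therefore, FIRST(S) = {y, z}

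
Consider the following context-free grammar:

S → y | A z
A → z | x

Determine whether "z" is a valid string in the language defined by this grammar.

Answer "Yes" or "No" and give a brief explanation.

No - no valid derivation exists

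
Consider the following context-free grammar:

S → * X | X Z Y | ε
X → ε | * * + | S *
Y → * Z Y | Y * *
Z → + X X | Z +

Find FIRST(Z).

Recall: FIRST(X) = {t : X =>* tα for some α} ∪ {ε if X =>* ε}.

We compute FIRST(Z) using the standard algorithm.
FIRST(S) = {*, +, ε}
FIRST(X) = {*, +, ε}
FIRST(Y) = {*}
FIRST(Z) = {+}
Therefore, FIRST(Z) = {+}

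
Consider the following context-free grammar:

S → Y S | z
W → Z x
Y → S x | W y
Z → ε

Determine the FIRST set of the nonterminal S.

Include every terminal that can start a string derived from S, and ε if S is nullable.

We compute FIRST(S) using the standard algorithm.
FIRST(S) = {x, z}
FIRST(W) = {x}
FIRST(Y) = {x, z}
FIRST(Z) = {ε}
Therefore, FIRST(S) = {x, z}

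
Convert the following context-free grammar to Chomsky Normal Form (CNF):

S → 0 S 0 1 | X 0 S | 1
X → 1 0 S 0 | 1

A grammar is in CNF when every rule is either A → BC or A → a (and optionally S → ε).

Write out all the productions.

T0 → 0; T1 → 1; S → 1; X → 1; S → T0 X0; X0 → S X1; X1 → T0 T1; S → X X2; X2 → T0 S; X → T1 X3; X3 → T0 X4; X4 → S T0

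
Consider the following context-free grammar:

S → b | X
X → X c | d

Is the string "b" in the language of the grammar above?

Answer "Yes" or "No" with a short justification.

Yes - a valid derivation exists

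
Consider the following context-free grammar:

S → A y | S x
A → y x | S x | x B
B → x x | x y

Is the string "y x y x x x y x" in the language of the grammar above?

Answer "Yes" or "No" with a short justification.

Yes - a valid derivation exists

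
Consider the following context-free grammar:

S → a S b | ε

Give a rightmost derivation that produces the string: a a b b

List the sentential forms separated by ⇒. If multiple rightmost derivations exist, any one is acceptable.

S ⇒ a S b ⇒ a a S b b ⇒ a a b b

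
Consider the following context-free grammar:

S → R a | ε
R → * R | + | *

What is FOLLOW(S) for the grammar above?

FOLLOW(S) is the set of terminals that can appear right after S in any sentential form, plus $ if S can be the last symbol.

We compute FOLLOW(S) using the standard algorithm.
FOLLOW(S) starts with {$}.
FIRST(R) = {*, +}
FIRST(S) = {*, +, ε}
FOLLOW(R) = {a}
FOLLOW(S) = {$}
Therefore, FOLLOW(S) = {$}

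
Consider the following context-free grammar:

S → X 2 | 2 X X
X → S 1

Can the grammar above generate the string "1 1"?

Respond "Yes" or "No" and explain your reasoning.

No - no valid derivation exists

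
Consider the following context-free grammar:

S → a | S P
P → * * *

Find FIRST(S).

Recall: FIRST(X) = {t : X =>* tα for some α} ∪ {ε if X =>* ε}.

We compute FIRST(S) using the standard algorithm.
FIRST(P) = {*}
FIRST(S) = {a}
Therefore, FIRST(S) = {a}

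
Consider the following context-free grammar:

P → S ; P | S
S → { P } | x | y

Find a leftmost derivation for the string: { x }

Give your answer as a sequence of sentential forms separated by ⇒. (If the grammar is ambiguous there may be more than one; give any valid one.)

P ⇒ S ⇒ { P } ⇒ { S } ⇒ { x }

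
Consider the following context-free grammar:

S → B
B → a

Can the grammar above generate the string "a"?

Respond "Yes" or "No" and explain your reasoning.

Yes - a valid derivation exists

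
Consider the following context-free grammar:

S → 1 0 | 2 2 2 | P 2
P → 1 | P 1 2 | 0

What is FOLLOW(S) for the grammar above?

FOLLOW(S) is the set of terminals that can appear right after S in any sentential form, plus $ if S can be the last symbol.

We compute FOLLOW(S) using the standard algorithm.
FOLLOW(S) starts with {$}.
FIRST(P) = {0, 1}
FIRST(S) = {0, 1, 2}
FOLLOW(P) = {1, 2}
FOLLOW(S) = {$}
Therefore, FOLLOW(S) = {$}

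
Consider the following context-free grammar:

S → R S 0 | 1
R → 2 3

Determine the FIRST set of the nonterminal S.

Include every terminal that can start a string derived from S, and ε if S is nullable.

We compute FIRST(S) using the standard algorithm.
FIRST(R) = {2}
FIRST(S) = {1, 2}
Therefore, FIRST(S) = {1, 2}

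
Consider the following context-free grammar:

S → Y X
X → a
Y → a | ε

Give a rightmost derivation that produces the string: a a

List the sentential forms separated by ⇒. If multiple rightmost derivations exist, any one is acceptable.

S ⇒ Y X ⇒ Y a ⇒ a a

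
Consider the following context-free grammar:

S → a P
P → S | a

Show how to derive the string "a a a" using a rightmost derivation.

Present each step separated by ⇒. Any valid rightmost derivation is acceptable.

S ⇒ a P ⇒ a S ⇒ a a P ⇒ a a a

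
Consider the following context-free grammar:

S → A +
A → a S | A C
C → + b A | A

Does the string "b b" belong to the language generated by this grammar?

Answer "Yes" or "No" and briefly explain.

No - no valid derivation exists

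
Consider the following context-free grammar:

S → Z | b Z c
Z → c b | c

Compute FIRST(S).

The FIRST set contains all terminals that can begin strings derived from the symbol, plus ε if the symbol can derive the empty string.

We compute FIRST(S) using the standard algorithm.
FIRST(S) = {b, c}
FIRST(Z) = {c}
Therefore, FIRST(S) = {b, c}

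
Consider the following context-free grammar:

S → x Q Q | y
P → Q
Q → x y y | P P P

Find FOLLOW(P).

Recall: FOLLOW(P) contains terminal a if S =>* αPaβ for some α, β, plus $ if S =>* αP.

We compute FOLLOW(P) using the standard algorithm.
FOLLOW(S) starts with {$}.
FIRST(P) = {x}
FIRST(Q) = {x}
FIRST(S) = {x, y}
FOLLOW(P) = {$, x}
FOLLOW(Q) = {$, x}
FOLLOW(S) = {$}
Therefore, FOLLOW(P) = {$, x}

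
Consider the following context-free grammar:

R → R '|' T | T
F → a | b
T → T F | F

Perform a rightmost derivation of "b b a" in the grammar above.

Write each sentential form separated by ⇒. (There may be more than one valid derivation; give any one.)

R ⇒ T ⇒ T F ⇒ T a ⇒ T F a ⇒ T b a ⇒ F b a ⇒ b b a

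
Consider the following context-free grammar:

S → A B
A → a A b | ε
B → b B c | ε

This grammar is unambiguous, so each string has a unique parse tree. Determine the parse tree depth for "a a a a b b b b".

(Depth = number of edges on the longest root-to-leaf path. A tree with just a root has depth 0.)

6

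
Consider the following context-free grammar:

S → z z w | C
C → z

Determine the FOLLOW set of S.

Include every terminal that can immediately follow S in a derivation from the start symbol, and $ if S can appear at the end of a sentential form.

We compute FOLLOW(S) using the standard algorithm.
FOLLOW(S) starts with {$}.
FIRST(C) = {z}
FIRST(S) = {z}
FOLLOW(C) = {$}
FOLLOW(S) = {$}
Therefore, FOLLOW(S) = {$}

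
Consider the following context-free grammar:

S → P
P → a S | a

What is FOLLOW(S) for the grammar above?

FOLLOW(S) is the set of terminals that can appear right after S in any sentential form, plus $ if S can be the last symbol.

We compute FOLLOW(S) using the standard algorithm.
FOLLOW(S) starts with {$}.
FIRST(P) = {a}
FIRST(S) = {a}
FOLLOW(P) = {$}
FOLLOW(S) = {$}
Therefore, FOLLOW(S) = {$}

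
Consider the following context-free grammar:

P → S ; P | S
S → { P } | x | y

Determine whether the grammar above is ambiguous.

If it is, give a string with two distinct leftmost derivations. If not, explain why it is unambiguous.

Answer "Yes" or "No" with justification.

No - the grammar is unambiguous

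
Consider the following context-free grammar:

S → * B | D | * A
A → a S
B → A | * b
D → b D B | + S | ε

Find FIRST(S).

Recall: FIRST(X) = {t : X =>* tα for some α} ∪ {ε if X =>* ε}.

We compute FIRST(S) using the standard algorithm.
FIRST(A) = {a}
FIRST(B) = {*, a}
FIRST(D) = {+, b, ε}
FIRST(S) = {*, +, b, ε}
Therefore, FIRST(S) = {*, +, b, ε}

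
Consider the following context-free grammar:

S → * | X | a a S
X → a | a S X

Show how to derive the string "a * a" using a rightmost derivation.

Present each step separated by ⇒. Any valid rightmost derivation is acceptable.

S ⇒ X ⇒ a S X ⇒ a S a ⇒ a * a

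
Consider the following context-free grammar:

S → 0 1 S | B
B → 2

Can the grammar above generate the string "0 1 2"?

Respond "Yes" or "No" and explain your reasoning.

Yes - a valid derivation exists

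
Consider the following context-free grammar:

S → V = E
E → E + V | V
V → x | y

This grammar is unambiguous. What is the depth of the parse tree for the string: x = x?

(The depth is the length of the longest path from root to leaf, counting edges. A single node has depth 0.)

3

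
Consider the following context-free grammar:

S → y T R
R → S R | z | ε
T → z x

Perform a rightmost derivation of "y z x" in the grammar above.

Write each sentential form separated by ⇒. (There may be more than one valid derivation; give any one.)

S ⇒ y T R ⇒ y T ⇒ y z x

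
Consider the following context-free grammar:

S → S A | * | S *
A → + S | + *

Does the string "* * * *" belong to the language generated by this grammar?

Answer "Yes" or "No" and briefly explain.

Yes - a valid derivation exists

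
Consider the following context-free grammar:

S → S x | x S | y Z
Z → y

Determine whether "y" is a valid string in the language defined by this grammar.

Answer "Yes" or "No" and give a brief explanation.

No - no valid derivation exists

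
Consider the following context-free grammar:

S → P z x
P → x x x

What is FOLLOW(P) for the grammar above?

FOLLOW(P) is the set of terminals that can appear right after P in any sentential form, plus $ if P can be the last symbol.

We compute FOLLOW(P) using the standard algorithm.
FOLLOW(S) starts with {$}.
FIRST(P) = {x}
FIRST(S) = {x}
FOLLOW(P) = {z}
FOLLOW(S) = {$}
Therefore, FOLLOW(P) = {z}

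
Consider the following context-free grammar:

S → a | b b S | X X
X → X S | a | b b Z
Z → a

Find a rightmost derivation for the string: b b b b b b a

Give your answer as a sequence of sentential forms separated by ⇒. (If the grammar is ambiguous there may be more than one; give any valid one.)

S ⇒ b b S ⇒ b b b b S ⇒ b b b b b b S ⇒ b b b b b b a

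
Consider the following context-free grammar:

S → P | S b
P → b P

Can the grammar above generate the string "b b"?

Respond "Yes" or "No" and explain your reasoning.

No - no valid derivation exists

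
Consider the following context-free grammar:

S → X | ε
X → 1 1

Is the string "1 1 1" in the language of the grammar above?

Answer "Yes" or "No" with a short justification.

No - no valid derivation exists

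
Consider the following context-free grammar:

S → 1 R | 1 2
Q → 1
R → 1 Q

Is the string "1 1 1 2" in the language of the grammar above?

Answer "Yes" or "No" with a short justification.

No - no valid derivation exists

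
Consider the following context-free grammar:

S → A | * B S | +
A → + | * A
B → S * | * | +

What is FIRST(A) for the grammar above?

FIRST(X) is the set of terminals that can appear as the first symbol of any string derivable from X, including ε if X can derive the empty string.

We compute FIRST(A) using the standard algorithm.
FIRST(A) = {*, +}
FIRST(B) = {*, +}
FIRST(S) = {*, +}
Therefore, FIRST(A) = {*, +}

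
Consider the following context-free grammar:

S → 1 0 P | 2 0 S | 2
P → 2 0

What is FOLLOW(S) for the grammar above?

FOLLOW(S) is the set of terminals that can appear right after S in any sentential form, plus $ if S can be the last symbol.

We compute FOLLOW(S) using the standard algorithm.
FOLLOW(S) starts with {$}.
FIRST(P) = {2}
FIRST(S) = {1, 2}
FOLLOW(P) = {$}
FOLLOW(S) = {$}
Therefore, FOLLOW(S) = {$}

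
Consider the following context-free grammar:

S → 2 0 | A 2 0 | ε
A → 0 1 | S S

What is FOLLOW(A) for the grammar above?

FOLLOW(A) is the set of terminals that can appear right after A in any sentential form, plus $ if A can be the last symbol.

We compute FOLLOW(A) using the standard algorithm.
FOLLOW(S) starts with {$}.
FIRST(A) = {0, 2, ε}
FIRST(S) = {0, 2, ε}
FOLLOW(A) = {2}
FOLLOW(S) = {$, 0, 2}
Therefore, FOLLOW(A) = {2}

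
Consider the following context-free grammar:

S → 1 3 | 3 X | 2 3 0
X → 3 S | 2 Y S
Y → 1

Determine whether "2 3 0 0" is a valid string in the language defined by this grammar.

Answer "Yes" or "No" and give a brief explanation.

No - no valid derivation exists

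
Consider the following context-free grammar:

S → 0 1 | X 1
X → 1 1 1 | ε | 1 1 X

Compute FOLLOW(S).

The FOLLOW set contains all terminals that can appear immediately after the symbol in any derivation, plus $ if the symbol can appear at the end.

We compute FOLLOW(S) using the standard algorithm.
FOLLOW(S) starts with {$}.
FIRST(S) = {0, 1}
FIRST(X) = {1, ε}
FOLLOW(S) = {$}
FOLLOW(X) = {1}
Therefore, FOLLOW(S) = {$}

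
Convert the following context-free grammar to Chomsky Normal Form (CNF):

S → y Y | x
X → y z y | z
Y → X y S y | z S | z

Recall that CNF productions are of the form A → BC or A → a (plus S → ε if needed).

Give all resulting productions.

TY → y; S → x; TZ → z; X → z; Y → z; S → TY Y; X → TY X0; X0 → TZ TY; Y → X X1; X1 → TY X2; X2 → S TY; Y → TZ S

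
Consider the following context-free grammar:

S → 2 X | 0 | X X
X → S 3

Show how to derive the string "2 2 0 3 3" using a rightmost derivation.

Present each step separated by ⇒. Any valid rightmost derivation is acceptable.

S ⇒ 2 X ⇒ 2 S 3 ⇒ 2 2 X 3 ⇒ 2 2 S 3 3 ⇒ 2 2 0 3 3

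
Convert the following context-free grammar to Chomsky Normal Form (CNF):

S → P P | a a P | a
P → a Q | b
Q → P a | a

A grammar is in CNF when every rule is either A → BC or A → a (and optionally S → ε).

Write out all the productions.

TA → a; S → a; P → b; Q → a; S → P P; S → TA X0; X0 → TA P; P → TA Q; Q → P TA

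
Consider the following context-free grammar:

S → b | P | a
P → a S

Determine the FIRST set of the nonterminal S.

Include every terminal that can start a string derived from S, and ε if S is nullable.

We compute FIRST(S) using the standard algorithm.
FIRST(P) = {a}
FIRST(S) = {a, b}
Therefore, FIRST(S) = {a, b}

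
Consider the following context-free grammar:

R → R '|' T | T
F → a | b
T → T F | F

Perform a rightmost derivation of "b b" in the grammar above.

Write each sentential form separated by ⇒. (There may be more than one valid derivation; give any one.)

R ⇒ T ⇒ T F ⇒ T b ⇒ F b ⇒ b b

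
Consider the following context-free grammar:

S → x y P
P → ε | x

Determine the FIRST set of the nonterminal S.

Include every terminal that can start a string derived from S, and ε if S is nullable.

We compute FIRST(S) using the standard algorithm.
FIRST(P) = {x, ε}
FIRST(S) = {x}
Therefore, FIRST(S) = {x}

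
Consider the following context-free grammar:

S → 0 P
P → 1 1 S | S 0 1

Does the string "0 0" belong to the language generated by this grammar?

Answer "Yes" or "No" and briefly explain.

No - no valid derivation exists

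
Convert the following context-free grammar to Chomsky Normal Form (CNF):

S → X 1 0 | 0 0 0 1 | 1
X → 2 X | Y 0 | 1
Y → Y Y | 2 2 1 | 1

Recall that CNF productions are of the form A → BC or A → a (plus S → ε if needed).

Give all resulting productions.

T1 → 1; T0 → 0; S → 1; T2 → 2; X → 1; Y → 1; S → X X0; X0 → T1 T0; S → T0 X1; X1 → T0 X2; X2 → T0 T1; X → T2 X; X → Y T0; Y → Y Y; Y → T2 X3; X3 → T2 T1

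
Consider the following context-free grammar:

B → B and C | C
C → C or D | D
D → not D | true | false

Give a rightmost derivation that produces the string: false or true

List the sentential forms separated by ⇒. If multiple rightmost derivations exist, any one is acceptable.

B ⇒ C ⇒ C or D ⇒ C or true ⇒ D or true ⇒ false or true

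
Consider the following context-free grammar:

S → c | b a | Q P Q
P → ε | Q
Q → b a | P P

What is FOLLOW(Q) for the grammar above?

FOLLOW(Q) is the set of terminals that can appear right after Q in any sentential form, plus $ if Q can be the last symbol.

We compute FOLLOW(Q) using the standard algorithm.
FOLLOW(S) starts with {$}.
FIRST(P) = {b, ε}
FIRST(Q) = {b, ε}
FIRST(S) = {b, c, ε}
FOLLOW(P) = {$, b}
FOLLOW(Q) = {$, b}
FOLLOW(S) = {$}
Therefore, FOLLOW(Q) = {$, b}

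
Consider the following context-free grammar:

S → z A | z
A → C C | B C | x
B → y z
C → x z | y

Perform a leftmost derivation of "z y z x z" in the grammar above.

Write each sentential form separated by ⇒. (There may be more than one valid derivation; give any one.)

S ⇒ z A ⇒ z B C ⇒ z y z C ⇒ z y z x z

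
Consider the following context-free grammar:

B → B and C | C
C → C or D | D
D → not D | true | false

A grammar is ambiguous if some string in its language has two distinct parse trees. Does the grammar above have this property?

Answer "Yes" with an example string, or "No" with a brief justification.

No - the grammar is unambiguous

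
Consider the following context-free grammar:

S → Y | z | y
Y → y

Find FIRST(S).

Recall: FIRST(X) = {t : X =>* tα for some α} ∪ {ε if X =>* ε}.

We compute FIRST(S) using the standard algorithm.
FIRST(S) = {y, z}
FIRST(Y) = {y}
Therefore, FIRST(S) = {y, z}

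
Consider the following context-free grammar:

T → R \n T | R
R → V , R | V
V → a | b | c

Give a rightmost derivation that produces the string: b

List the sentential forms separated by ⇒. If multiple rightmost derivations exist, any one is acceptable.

T ⇒ R ⇒ V ⇒ b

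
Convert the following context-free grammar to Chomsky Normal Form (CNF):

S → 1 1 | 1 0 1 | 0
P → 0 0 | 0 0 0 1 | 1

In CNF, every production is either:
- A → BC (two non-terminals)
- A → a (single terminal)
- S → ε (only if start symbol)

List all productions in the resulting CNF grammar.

T1 → 1; T0 → 0; S → 0; P → 1; S → T1 T1; S → T1 X0; X0 → T0 T1; P → T0 T0; P → T0 X1; X1 → T0 X2; X2 → T0 T1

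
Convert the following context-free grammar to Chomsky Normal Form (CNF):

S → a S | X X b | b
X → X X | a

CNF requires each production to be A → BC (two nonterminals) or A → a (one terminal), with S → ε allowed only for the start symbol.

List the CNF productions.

TA → a; TB → b; S → b; X → a; S → TA S; S → X X0; X0 → X TB; X → X X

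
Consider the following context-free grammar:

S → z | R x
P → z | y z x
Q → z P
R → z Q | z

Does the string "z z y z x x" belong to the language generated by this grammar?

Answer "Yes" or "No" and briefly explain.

Yes - a valid derivation exists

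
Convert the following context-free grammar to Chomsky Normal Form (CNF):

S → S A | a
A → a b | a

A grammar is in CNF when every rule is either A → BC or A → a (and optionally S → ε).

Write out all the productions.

S → a; TA → a; TB → b; A → a; S → S A; A → TA TB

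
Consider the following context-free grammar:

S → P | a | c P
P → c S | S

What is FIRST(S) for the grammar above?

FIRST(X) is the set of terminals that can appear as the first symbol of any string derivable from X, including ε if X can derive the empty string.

We compute FIRST(S) using the standard algorithm.
FIRST(P) = {a, c}
FIRST(S) = {a, c}
Therefore, FIRST(S) = {a, c}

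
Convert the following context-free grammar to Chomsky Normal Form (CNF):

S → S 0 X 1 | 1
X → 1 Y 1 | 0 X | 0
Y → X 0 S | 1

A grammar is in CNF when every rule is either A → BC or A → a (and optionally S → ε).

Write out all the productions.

T0 → 0; T1 → 1; S → 1; X → 0; Y → 1; S → S X0; X0 → T0 X1; X1 → X T1; X → T1 X2; X2 → Y T1; X → T0 X; Y → X X3; X3 → T0 S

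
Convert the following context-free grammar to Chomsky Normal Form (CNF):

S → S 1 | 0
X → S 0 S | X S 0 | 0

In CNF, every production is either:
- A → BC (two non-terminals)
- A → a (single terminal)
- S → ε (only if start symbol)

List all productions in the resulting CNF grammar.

T1 → 1; S → 0; T0 → 0; X → 0; S → S T1; X → S X0; X0 → T0 S; X → X X1; X1 → S T0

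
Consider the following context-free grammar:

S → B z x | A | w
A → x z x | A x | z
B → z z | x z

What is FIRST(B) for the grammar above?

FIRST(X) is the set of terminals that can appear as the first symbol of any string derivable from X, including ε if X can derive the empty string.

We compute FIRST(B) using the standard algorithm.
FIRST(A) = {x, z}
FIRST(B) = {x, z}
FIRST(S) = {w, x, z}
Therefore, FIRST(B) = {x, z}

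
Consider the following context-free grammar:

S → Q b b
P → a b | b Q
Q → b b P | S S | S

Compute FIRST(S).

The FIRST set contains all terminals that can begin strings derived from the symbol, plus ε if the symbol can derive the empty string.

We compute FIRST(S) using the standard algorithm.
FIRST(P) = {a, b}
FIRST(Q) = {b}
FIRST(S) = {b}
Therefore, FIRST(S) = {b}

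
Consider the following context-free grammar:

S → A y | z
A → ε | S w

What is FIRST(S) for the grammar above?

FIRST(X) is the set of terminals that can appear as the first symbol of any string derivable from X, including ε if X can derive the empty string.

We compute FIRST(S) using the standard algorithm.
FIRST(A) = {y, z, ε}
FIRST(S) = {y, z}
Therefore, FIRST(S) = {y, z}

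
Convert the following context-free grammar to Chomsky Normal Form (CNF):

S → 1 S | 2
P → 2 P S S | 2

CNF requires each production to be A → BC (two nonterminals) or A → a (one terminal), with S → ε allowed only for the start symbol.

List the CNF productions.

T1 → 1; S → 2; T2 → 2; P → 2; S → T1 S; P → T2 X0; X0 → P X1; X1 → S S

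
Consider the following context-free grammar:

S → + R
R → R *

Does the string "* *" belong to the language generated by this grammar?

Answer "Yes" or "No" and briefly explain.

No - no valid derivation exists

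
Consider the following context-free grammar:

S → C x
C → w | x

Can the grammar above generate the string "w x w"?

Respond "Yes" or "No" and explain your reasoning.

No - no valid derivation exists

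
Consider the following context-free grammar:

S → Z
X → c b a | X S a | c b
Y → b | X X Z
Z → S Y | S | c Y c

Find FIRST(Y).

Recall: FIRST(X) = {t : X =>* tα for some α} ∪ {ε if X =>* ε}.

We compute FIRST(Y) using the standard algorithm.
FIRST(S) = {c}
FIRST(X) = {c}
FIRST(Y) = {b, c}
FIRST(Z) = {c}
Therefore, FIRST(Y) = {b, c}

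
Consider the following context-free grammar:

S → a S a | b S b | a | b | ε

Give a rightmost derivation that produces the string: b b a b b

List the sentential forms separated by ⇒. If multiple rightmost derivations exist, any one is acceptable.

S ⇒ b S b ⇒ b b S b b ⇒ b b a b b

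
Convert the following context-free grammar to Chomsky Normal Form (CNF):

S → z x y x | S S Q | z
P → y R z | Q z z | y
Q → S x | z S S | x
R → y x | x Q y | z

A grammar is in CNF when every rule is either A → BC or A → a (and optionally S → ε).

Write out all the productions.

TZ → z; TX → x; TY → y; S → z; P → y; Q → x; R → z; S → TZ X0; X0 → TX X1; X1 → TY TX; S → S X2; X2 → S Q; P → TY X3; X3 → R TZ; P → Q X4; X4 → TZ TZ; Q → S TX; Q → TZ X5; X5 → S S; R → TY TX; R → TX X6; X6 → Q TY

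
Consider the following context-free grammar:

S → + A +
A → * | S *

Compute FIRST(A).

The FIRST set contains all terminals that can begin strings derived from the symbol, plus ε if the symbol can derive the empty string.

We compute FIRST(A) using the standard algorithm.
FIRST(A) = {*, +}
FIRST(S) = {+}
Therefore, FIRST(A) = {*, +}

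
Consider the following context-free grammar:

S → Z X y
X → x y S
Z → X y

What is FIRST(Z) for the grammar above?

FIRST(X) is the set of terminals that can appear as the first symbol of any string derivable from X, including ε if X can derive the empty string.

We compute FIRST(Z) using the standard algorithm.
FIRST(S) = {x}
FIRST(X) = {x}
FIRST(Z) = {x}
Therefore, FIRST(Z) = {x}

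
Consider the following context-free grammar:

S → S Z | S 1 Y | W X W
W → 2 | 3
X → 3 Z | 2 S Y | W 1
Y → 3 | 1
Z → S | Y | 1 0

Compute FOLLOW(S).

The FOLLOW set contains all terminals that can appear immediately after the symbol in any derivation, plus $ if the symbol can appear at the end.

We compute FOLLOW(S) using the standard algorithm.
FOLLOW(S) starts with {$}.
FIRST(S) = {2, 3}
FIRST(W) = {2, 3}
FIRST(X) = {2, 3}
FIRST(Y) = {1, 3}
FIRST(Z) = {1, 2, 3}
FOLLOW(S) = {$, 1, 2, 3}
FOLLOW(W) = {$, 1, 2, 3}
FOLLOW(X) = {2, 3}
FOLLOW(Y) = {$, 1, 2, 3}
FOLLOW(Z) = {$, 1, 2, 3}
Therefore, FOLLOW(S) = {$, 1, 2, 3}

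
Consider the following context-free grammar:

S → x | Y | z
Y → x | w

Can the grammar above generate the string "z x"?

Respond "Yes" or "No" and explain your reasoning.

No - no valid derivation exists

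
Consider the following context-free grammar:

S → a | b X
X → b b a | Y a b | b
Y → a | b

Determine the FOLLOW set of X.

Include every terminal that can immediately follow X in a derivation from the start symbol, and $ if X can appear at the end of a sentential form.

We compute FOLLOW(X) using the standard algorithm.
FOLLOW(S) starts with {$}.
FIRST(S) = {a, b}
FIRST(X) = {a, b}
FIRST(Y) = {a, b}
FOLLOW(S) = {$}
FOLLOW(X) = {$}
FOLLOW(Y) = {a}
Therefore, FOLLOW(X) = {$}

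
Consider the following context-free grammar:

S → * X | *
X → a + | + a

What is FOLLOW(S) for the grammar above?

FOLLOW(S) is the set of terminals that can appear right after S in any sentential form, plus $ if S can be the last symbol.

We compute FOLLOW(S) using the standard algorithm.
FOLLOW(S) starts with {$}.
FIRST(S) = {*}
FIRST(X) = {+, a}
FOLLOW(S) = {$}
FOLLOW(X) = {$}
Therefore, FOLLOW(S) = {$}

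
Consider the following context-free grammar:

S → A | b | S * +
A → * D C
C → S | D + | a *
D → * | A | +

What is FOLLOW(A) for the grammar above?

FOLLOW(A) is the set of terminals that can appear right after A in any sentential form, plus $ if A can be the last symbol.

We compute FOLLOW(A) using the standard algorithm.
FOLLOW(S) starts with {$}.
FIRST(A) = {*}
FIRST(C) = {*, +, a, b}
FIRST(D) = {*, +}
FIRST(S) = {*, b}
FOLLOW(A) = {$, *, +, a, b}
FOLLOW(C) = {$, *, +, a, b}
FOLLOW(D) = {*, +, a, b}
FOLLOW(S) = {$, *, +, a, b}
Therefore, FOLLOW(A) = {$, *, +, a, b}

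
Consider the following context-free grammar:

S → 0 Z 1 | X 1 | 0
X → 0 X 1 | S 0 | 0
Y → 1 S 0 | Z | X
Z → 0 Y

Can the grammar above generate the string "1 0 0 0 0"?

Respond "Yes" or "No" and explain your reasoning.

No - no valid derivation exists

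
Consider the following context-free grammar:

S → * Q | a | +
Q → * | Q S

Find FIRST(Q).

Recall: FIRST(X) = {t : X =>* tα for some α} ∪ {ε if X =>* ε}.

We compute FIRST(Q) using the standard algorithm.
FIRST(Q) = {*}
FIRST(S) = {*, +, a}
Therefore, FIRST(Q) = {*}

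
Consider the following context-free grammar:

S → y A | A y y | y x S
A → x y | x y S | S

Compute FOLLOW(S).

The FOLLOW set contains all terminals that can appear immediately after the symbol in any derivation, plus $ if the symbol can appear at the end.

We compute FOLLOW(S) using the standard algorithm.
FOLLOW(S) starts with {$}.
FIRST(A) = {x, y}
FIRST(S) = {x, y}
FOLLOW(A) = {$, y}
FOLLOW(S) = {$, y}
Therefore, FOLLOW(S) = {$, y}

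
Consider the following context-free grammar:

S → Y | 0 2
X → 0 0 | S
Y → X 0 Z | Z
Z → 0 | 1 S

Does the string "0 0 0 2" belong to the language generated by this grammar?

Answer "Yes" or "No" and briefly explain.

No - no valid derivation exists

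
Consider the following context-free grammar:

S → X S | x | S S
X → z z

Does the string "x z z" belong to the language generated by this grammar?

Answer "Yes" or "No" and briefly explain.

No - no valid derivation exists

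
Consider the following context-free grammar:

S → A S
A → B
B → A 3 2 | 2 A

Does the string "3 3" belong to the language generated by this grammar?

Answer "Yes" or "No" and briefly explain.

No - no valid derivation exists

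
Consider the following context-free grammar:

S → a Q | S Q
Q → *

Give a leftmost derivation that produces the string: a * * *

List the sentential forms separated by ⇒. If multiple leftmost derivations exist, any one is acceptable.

S ⇒ S Q ⇒ S Q Q ⇒ a Q Q Q ⇒ a * Q Q ⇒ a * * Q ⇒ a * * *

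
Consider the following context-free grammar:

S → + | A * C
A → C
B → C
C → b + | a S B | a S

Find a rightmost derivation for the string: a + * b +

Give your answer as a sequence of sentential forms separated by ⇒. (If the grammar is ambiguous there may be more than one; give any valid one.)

S ⇒ A * C ⇒ A * b + ⇒ C * b + ⇒ a S * b + ⇒ a + * b +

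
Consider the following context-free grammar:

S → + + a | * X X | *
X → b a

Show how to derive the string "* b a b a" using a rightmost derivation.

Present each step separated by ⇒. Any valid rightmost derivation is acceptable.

S ⇒ * X X ⇒ * X b a ⇒ * b a b a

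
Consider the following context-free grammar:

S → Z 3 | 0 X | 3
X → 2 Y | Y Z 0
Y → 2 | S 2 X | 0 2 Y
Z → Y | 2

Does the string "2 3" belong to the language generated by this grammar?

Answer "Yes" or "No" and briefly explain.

Yes - a valid derivation exists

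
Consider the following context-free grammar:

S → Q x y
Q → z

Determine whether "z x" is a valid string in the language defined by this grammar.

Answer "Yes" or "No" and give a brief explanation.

No - no valid derivation exists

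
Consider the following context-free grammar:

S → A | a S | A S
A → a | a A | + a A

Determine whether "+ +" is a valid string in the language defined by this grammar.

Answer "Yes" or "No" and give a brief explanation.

No - no valid derivation exists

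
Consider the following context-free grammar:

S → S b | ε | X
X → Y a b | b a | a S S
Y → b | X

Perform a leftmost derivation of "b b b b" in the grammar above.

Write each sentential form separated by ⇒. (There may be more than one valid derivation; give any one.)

S ⇒ S b ⇒ S b b ⇒ S b b b ⇒ S b b b b ⇒ b b b b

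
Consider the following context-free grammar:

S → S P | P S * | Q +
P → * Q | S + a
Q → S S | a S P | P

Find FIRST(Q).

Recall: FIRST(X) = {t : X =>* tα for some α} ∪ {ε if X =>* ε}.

We compute FIRST(Q) using the standard algorithm.
FIRST(P) = {*, a}
FIRST(Q) = {*, a}
FIRST(S) = {*, a}
Therefore, FIRST(Q) = {*, a}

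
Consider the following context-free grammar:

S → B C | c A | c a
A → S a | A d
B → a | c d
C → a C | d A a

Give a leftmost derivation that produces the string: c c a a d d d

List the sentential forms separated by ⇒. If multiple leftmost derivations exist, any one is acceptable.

S ⇒ c A ⇒ c A d ⇒ c A d d ⇒ c A d d d ⇒ c S a d d d ⇒ c c a a d d d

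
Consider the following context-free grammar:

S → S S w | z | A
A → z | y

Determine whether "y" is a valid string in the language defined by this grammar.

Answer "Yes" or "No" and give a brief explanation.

Yes - a valid derivation exists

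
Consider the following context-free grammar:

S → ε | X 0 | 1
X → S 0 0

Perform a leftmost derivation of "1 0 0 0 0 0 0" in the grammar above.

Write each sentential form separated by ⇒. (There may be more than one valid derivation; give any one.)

S ⇒ X 0 ⇒ S 0 0 0 ⇒ X 0 0 0 0 ⇒ S 0 0 0 0 0 0 ⇒ 1 0 0 0 0 0 0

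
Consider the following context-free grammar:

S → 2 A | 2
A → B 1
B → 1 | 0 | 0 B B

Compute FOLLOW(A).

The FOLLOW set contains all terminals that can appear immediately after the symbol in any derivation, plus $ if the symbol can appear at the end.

We compute FOLLOW(A) using the standard algorithm.
FOLLOW(S) starts with {$}.
FIRST(A) = {0, 1}
FIRST(B) = {0, 1}
FIRST(S) = {2}
FOLLOW(A) = {$}
FOLLOW(B) = {0, 1}
FOLLOW(S) = {$}
Therefore, FOLLOW(A) = {$}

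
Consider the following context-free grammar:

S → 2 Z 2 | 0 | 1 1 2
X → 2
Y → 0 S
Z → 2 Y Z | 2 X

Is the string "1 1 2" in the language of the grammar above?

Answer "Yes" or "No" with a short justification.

Yes - a valid derivation exists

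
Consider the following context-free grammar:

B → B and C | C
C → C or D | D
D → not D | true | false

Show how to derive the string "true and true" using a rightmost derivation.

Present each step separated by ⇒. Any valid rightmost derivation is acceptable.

B ⇒ B and C ⇒ B and D ⇒ B and true ⇒ C and true ⇒ D and true ⇒ true and true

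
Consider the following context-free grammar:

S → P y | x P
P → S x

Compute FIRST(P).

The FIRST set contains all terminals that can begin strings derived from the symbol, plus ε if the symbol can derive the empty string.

We compute FIRST(P) using the standard algorithm.
FIRST(P) = {x}
FIRST(S) = {x}
Therefore, FIRST(P) = {x}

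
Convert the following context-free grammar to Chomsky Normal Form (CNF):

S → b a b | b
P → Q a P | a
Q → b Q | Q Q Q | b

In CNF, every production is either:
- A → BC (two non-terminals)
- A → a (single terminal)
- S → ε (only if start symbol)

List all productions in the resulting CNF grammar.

TB → b; TA → a; S → b; P → a; Q → b; S → TB X0; X0 → TA TB; P → Q X1; X1 → TA P; Q → TB Q; Q → Q X2; X2 → Q Q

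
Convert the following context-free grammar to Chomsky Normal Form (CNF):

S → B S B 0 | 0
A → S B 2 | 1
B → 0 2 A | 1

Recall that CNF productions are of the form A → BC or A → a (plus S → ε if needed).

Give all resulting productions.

T0 → 0; S → 0; T2 → 2; A → 1; B → 1; S → B X0; X0 → S X1; X1 → B T0; A → S X2; X2 → B T2; B → T0 X3; X3 → T2 A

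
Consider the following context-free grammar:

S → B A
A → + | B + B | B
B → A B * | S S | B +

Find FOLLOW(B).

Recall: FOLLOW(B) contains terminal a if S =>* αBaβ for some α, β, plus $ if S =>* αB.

We compute FOLLOW(B) using the standard algorithm.
FOLLOW(S) starts with {$}.
FIRST(A) = {+}
FIRST(B) = {+}
FIRST(S) = {+}
FOLLOW(A) = {$, *, +}
FOLLOW(B) = {$, *, +}
FOLLOW(S) = {$, *, +}
Therefore, FOLLOW(B) = {$, *, +}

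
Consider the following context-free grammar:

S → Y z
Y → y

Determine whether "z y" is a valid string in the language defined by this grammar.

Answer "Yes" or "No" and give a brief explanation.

No - no valid derivation exists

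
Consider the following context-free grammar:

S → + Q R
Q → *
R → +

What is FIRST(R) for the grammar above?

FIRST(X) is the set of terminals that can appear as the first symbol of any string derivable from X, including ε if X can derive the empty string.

We compute FIRST(R) using the standard algorithm.
FIRST(Q) = {*}
FIRST(R) = {+}
FIRST(S) = {+}
Therefore, FIRST(R) = {+}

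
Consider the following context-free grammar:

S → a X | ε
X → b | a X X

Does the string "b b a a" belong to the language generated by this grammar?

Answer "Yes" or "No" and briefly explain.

No - no valid derivation exists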